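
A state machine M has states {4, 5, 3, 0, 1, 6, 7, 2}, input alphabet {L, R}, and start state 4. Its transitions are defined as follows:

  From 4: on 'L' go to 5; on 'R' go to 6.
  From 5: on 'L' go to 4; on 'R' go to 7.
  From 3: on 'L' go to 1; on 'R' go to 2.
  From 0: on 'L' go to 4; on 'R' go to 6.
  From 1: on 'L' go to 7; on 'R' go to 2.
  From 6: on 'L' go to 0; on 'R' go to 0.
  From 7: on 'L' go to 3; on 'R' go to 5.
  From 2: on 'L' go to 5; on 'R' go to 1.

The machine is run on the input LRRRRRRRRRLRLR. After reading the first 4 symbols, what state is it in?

4 → 5 → 7 → 5 → 7
After 4 symbols: 7.

7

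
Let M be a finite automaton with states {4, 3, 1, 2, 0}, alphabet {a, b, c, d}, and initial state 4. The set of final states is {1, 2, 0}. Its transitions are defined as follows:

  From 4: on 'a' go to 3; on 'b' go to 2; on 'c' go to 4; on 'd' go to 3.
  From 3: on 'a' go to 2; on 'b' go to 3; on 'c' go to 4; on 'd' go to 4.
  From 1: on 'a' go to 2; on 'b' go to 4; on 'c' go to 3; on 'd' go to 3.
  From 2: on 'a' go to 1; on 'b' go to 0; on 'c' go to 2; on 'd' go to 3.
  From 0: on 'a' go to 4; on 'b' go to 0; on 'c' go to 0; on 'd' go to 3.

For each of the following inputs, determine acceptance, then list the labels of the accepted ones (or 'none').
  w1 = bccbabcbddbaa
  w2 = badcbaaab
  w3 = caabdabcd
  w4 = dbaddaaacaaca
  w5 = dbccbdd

w1, w4

w1: Trace: 4 -b-> 2 -c-> 2 -c-> 2 -b-> 0 -a-> 4 -b-> 2 -c-> 2 -b-> 0 -d-> 3 -d-> 4 -b-> 2 -a-> 1 -a-> 2  → end 2, accepted
w2: Trace: 4 -b-> 2 -a-> 1 -d-> 3 -c-> 4 -b-> 2 -a-> 1 -a-> 2 -a-> 1 -b-> 4  → end 4, rejected
w3: Trace: 4 -c-> 4 -a-> 3 -a-> 2 -b-> 0 -d-> 3 -a-> 2 -b-> 0 -c-> 0 -d-> 3  → end 3, rejected
w4: Trace: 4 -d-> 3 -b-> 3 -a-> 2 -d-> 3 -d-> 4 -a-> 3 -a-> 2 -a-> 1 -c-> 3 -a-> 2 -a-> 1 -c-> 3 -a-> 2  → end 2, accepted
w5: Trace: 4 -d-> 3 -b-> 3 -c-> 4 -c-> 4 -b-> 2 -d-> 3 -d-> 4  → end 4, rejected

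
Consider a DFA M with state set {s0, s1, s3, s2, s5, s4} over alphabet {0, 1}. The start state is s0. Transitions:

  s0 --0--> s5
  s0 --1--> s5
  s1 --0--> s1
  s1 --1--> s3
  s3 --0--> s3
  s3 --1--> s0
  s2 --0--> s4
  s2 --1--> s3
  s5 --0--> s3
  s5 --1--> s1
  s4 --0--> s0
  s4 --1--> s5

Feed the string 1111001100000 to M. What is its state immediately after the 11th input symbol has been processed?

s3

s0 → s5 → s1 → s3 → s0 → s5 → s3 → s0 → s5 → s3 → s3 → s3
After 11 symbols: s3.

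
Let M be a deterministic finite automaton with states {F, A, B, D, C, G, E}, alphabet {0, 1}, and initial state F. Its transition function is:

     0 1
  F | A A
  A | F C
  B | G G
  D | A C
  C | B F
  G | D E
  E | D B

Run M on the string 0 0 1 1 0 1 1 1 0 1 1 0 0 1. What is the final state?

C

start at F
read '0': F → A
read '0': A → F
read '1': F → A
read '1': A → C
read '0': C → B
read '1': B → G
read '1': G → E
read '1': E → B
read '0': B → G
read '1': G → E
read '1': E → B
read '0': B → G
read '0': G → D
read '1': D → C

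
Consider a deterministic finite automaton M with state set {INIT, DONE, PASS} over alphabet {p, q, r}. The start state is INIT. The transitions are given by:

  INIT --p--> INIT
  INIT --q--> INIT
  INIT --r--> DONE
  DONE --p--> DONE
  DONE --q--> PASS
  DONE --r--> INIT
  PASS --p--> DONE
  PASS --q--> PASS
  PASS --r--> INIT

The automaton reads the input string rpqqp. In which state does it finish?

Trace: INIT -r-> DONE -p-> DONE -q-> PASS -q-> PASS -p-> DONE

DONE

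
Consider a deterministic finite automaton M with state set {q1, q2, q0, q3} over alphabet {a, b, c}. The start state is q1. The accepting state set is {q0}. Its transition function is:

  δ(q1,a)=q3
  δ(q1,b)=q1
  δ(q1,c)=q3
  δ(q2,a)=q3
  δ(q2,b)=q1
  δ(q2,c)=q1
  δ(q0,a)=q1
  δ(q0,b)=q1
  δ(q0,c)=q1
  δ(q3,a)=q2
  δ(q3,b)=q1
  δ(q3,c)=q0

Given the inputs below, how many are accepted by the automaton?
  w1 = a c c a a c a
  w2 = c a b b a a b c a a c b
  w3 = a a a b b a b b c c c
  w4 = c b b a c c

0

w1: Trace: q1 -a-> q3 -c-> q0 -c-> q1 -a-> q3 -a-> q2 -c-> q1 -a-> q3  → end q3, rejected
w2: Trace: q1 -c-> q3 -a-> q2 -b-> q1 -b-> q1 -a-> q3 -a-> q2 -b-> q1 -c-> q3 -a-> q2 -a-> q3 -c-> q0 -b-> q1  → end q1, rejected
w3: Trace: q1 -a-> q3 -a-> q2 -a-> q3 -b-> q1 -b-> q1 -a-> q3 -b-> q1 -b-> q1 -c-> q3 -c-> q0 -c-> q1  → end q1, rejected
w4: Trace: q1 -c-> q3 -b-> q1 -b-> q1 -a-> q3 -c-> q0 -c-> q1  → end q1, rejected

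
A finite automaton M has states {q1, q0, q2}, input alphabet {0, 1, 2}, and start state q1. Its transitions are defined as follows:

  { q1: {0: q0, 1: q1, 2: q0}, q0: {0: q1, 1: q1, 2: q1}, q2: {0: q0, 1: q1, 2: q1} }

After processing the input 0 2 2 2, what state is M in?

q1 → q0 → q1 → q0 → q1

q1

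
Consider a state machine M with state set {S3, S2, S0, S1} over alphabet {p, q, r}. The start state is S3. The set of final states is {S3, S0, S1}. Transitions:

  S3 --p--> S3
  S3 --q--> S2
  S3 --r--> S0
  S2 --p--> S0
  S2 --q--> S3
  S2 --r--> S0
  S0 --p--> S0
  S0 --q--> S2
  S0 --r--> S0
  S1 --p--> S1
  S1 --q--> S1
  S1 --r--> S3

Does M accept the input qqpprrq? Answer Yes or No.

S3 → S2 → S3 → S3 → S3 → S0 → S0 → S2
End state S2 is not accepting.

No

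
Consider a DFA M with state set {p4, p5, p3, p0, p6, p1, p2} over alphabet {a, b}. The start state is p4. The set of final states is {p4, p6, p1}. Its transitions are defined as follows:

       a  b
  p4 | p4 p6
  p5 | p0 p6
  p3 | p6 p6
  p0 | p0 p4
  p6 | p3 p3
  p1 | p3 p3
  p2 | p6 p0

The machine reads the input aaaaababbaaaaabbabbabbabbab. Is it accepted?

start at p4
read 'a': p4 → p4
read 'a': p4 → p4
read 'a': p4 → p4
read 'a': p4 → p4
read 'a': p4 → p4
read 'b': p4 → p6
read 'a': p6 → p3
read 'b': p3 → p6
read 'b': p6 → p3
read 'a': p3 → p6
read 'a': p6 → p3
read 'a': p3 → p6
read 'a': p6 → p3
read 'a': p3 → p6
read 'b': p6 → p3
read 'b': p3 → p6
read 'a': p6 → p3
read 'b': p3 → p6
read 'b': p6 → p3
read 'a': p3 → p6
read 'b': p6 → p3
read 'b': p3 → p6
read 'a': p6 → p3
read 'b': p3 → p6
read 'b': p6 → p3
read 'a': p3 → p6
read 'b': p6 → p3
End state p3 is not accepting.

No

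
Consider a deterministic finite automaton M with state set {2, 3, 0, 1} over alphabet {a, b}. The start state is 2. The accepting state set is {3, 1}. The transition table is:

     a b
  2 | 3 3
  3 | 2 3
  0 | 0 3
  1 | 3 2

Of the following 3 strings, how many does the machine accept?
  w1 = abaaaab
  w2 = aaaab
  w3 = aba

w1: Trace: 2 -a-> 3 -b-> 3 -a-> 2 -a-> 3 -a-> 2 -a-> 3 -b-> 3  → end 3, accepted
w2: Trace: 2 -a-> 3 -a-> 2 -a-> 3 -a-> 2 -b-> 3  → end 3, accepted
w3: Trace: 2 -a-> 3 -b-> 3 -a-> 2  → end 2, rejected

2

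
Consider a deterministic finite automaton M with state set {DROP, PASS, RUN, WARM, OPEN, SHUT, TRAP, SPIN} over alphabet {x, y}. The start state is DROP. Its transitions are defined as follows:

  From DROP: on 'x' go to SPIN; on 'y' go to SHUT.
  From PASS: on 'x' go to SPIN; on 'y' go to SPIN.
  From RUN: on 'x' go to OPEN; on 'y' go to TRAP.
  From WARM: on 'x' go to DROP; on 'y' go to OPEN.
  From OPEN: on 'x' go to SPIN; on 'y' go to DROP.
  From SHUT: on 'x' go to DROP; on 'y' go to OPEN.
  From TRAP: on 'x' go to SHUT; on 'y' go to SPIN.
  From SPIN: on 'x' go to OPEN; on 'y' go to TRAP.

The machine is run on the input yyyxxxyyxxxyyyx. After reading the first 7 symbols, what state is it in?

DROP → SHUT → OPEN → DROP → SPIN → OPEN → SPIN → TRAP
After 7 symbols: TRAP.

TRAP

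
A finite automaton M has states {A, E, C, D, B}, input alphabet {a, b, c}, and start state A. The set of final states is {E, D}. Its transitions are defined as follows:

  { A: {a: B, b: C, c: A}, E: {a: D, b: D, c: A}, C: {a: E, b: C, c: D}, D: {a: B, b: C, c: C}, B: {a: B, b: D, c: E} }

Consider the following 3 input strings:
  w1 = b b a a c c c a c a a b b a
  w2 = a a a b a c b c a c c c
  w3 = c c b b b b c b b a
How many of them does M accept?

2

w1: Trace: A -b-> C -b-> C -a-> E -a-> D -c-> C -c-> D -c-> C -a-> E -c-> A -a-> B -a-> B -b-> D -b-> C -a-> E  → end E, accepted
w2: Trace: A -a-> B -a-> B -a-> B -b-> D -a-> B -c-> E -b-> D -c-> C -a-> E -c-> A -c-> A -c-> A  → end A, rejected
w3: Trace: A -c-> A -c-> A -b-> C -b-> C -b-> C -b-> C -c-> D -b-> C -b-> C -a-> E  → end E, accepted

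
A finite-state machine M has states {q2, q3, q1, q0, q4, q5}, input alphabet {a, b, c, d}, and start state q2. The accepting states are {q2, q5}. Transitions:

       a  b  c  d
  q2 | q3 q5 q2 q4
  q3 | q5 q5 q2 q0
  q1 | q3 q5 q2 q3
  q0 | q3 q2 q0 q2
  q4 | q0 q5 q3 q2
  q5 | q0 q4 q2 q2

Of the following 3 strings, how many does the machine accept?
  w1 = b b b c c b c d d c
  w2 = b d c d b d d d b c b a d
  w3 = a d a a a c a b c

3

w1: Trace: q2 -b-> q5 -b-> q4 -b-> q5 -c-> q2 -c-> q2 -b-> q5 -c-> q2 -d-> q4 -d-> q2 -c-> q2  → end q2, accepted
w2: Trace: q2 -b-> q5 -d-> q2 -c-> q2 -d-> q4 -b-> q5 -d-> q2 -d-> q4 -d-> q2 -b-> q5 -c-> q2 -b-> q5 -a-> q0 -d-> q2  → end q2, accepted
w3: Trace: q2 -a-> q3 -d-> q0 -a-> q3 -a-> q5 -a-> q0 -c-> q0 -a-> q3 -b-> q5 -c-> q2  → end q2, accepted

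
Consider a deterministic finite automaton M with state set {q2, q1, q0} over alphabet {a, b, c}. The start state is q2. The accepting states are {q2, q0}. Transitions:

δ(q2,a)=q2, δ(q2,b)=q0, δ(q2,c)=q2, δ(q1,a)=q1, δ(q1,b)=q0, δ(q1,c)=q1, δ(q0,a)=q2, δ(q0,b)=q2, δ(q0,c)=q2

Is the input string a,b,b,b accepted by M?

Trace: q2 -a-> q2 -b-> q0 -b-> q2 -b-> q0
End state q0 is accepting.

Yes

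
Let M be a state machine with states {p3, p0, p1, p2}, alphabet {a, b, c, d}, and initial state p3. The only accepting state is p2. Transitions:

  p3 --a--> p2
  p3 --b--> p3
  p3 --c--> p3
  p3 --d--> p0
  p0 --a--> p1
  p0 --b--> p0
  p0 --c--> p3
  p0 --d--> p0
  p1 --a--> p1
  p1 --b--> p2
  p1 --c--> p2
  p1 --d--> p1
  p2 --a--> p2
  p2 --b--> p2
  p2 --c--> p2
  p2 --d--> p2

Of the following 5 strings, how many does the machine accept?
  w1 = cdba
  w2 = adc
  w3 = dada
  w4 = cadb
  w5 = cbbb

2

w1: p3 → p3 → p0 → p0 → p1  → end p1, rejected
w2: p3 → p2 → p2 → p2  → end p2, accepted
w3: p3 → p0 → p1 → p1 → p1  → end p1, rejected
w4: p3 → p3 → p2 → p2 → p2  → end p2, accepted
w5: p3 → p3 → p3 → p3 → p3  → end p3, rejected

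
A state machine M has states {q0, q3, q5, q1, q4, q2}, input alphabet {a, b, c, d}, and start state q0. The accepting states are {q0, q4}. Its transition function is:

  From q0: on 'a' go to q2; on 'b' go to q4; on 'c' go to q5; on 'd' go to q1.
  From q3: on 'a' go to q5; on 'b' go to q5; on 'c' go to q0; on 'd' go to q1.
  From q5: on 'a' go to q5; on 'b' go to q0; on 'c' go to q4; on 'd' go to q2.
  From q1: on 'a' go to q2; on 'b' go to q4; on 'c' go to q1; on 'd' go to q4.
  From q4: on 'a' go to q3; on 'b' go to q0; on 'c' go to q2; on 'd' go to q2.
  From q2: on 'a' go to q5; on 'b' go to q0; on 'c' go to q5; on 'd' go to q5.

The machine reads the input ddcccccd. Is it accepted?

Trace: q0 -d-> q1 -d-> q4 -c-> q2 -c-> q5 -c-> q4 -c-> q2 -c-> q5 -d-> q2
End state q2 is not accepting.

No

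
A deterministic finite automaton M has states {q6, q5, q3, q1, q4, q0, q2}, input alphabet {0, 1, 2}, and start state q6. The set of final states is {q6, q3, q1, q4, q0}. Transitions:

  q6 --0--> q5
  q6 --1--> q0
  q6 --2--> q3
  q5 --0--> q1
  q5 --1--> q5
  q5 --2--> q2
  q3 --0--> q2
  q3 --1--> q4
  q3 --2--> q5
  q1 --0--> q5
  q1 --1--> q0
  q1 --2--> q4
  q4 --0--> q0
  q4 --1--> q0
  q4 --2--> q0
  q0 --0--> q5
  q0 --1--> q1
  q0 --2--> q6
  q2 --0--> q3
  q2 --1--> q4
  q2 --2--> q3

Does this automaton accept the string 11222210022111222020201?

start at q6
read '1': q6 → q0
read '1': q0 → q1
read '2': q1 → q4
read '2': q4 → q0
read '2': q0 → q6
read '2': q6 → q3
read '1': q3 → q4
read '0': q4 → q0
read '0': q0 → q5
read '2': q5 → q2
read '2': q2 → q3
read '1': q3 → q4
read '1': q4 → q0
read '1': q0 → q1
read '2': q1 → q4
read '2': q4 → q0
read '2': q0 → q6
read '0': q6 → q5
read '2': q5 → q2
read '0': q2 → q3
read '2': q3 → q5
read '0': q5 → q1
read '1': q1 → q0
End state q0 is accepting.

Yes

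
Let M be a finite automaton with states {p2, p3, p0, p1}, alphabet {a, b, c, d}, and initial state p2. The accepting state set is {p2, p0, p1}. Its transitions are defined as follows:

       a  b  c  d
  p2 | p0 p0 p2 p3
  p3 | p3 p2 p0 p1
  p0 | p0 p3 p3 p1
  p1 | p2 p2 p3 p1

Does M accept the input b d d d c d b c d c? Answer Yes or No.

start at p2
read 'b': p2 → p0
read 'd': p0 → p1
read 'd': p1 → p1
read 'd': p1 → p1
read 'c': p1 → p3
read 'd': p3 → p1
read 'b': p1 → p2
read 'c': p2 → p2
read 'd': p2 → p3
read 'c': p3 → p0
End state p0 is accepting.

Yes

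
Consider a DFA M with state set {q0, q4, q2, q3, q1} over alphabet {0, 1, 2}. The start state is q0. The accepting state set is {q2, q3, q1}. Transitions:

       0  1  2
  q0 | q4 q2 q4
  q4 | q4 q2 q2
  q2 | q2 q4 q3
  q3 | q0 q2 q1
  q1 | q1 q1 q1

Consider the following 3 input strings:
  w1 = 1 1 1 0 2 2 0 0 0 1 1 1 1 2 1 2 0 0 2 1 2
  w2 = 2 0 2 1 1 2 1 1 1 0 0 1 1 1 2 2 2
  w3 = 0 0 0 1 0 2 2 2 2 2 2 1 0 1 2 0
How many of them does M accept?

w1: q0 → q2 → q4 → q2 → q2 → q3 → q1 → q1 → q1 → q1 → q1 → q1 → q1 → q1 → q1 → q1 → q1 → q1 → q1 → q1 → q1 → q1  → end q1, accepted
w2: q0 → q4 → q4 → q2 → q4 → q2 → q3 → q2 → q4 → q2 → q2 → q2 → q4 → q2 → q4 → q2 → q3 → q1  → end q1, accepted
w3: q0 → q4 → q4 → q4 → q2 → q2 → q3 → q1 → q1 → q1 → q1 → q1 → q1 → q1 → q1 → q1 → q1  → end q1, accepted

3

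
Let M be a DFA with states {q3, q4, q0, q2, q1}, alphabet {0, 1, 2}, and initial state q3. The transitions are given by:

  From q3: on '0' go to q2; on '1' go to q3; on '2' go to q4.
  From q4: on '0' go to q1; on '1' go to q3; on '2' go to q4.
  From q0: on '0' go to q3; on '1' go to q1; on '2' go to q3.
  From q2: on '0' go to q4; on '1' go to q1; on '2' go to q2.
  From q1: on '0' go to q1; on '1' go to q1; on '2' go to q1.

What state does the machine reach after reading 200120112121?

q1

start at q3
read '2': q3 → q4
read '0': q4 → q1
read '0': q1 → q1
read '1': q1 → q1
read '2': q1 → q1
read '0': q1 → q1
read '1': q1 → q1
read '1': q1 → q1
read '2': q1 → q1
read '1': q1 → q1
read '2': q1 → q1
read '1': q1 → q1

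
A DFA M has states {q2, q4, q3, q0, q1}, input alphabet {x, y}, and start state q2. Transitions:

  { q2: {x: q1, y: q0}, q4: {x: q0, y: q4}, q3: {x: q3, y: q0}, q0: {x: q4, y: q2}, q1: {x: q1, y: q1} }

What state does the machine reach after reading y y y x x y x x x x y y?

q2 → q0 → q2 → q0 → q4 → q0 → q2 → q1 → q1 → q1 → q1 → q1 → q1

q1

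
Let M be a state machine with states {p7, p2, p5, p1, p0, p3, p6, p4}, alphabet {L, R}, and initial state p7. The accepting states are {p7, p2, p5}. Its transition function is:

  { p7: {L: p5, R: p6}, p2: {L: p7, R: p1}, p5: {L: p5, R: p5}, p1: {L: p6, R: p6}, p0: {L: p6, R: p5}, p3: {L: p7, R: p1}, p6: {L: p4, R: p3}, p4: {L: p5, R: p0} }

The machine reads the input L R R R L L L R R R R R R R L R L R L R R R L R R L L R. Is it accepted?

Yes

start at p7
read 'L': p7 → p5
read 'R': p5 → p5
read 'R': p5 → p5
read 'R': p5 → p5
read 'L': p5 → p5
read 'L': p5 → p5
read 'L': p5 → p5
read 'R': p5 → p5
read 'R': p5 → p5
read 'R': p5 → p5
read 'R': p5 → p5
read 'R': p5 → p5
read 'R': p5 → p5
read 'R': p5 → p5
read 'L': p5 → p5
read 'R': p5 → p5
read 'L': p5 → p5
read 'R': p5 → p5
read 'L': p5 → p5
read 'R': p5 → p5
read 'R': p5 → p5
read 'R': p5 → p5
read 'L': p5 → p5
read 'R': p5 → p5
read 'R': p5 → p5
read 'L': p5 → p5
read 'L': p5 → p5
read 'R': p5 → p5
End state p5 is accepting.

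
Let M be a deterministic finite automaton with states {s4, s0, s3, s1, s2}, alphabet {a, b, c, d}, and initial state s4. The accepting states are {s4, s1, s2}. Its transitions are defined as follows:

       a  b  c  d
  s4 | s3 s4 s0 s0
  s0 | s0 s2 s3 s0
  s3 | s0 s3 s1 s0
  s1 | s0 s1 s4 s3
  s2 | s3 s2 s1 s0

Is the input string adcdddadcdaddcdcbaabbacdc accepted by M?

Yes

Trace: s4 -a-> s3 -d-> s0 -c-> s3 -d-> s0 -d-> s0 -d-> s0 -a-> s0 -d-> s0 -c-> s3 -d-> s0 -a-> s0 -d-> s0 -d-> s0 -c-> s3 -d-> s0 -c-> s3 -b-> s3 -a-> s0 -a-> s0 -b-> s2 -b-> s2 -a-> s3 -c-> s1 -d-> s3 -c-> s1
End state s1 is accepting.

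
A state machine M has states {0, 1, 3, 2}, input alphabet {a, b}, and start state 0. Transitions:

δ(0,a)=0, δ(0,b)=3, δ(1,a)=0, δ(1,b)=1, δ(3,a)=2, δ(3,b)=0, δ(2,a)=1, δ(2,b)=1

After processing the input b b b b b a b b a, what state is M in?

0

start at 0
read 'b': 0 → 3
read 'b': 3 → 0
read 'b': 0 → 3
read 'b': 3 → 0
read 'b': 0 → 3
read 'a': 3 → 2
read 'b': 2 → 1
read 'b': 1 → 1
read 'a': 1 → 0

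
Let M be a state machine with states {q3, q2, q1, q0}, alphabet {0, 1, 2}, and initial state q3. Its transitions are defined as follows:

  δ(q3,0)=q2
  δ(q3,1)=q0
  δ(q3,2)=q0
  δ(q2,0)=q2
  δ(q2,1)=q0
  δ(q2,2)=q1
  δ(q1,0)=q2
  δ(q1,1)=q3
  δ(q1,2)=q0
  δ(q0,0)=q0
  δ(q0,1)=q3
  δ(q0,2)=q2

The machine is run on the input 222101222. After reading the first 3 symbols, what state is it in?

q3 → q0 → q2 → q1
After 3 symbols: q1.

q1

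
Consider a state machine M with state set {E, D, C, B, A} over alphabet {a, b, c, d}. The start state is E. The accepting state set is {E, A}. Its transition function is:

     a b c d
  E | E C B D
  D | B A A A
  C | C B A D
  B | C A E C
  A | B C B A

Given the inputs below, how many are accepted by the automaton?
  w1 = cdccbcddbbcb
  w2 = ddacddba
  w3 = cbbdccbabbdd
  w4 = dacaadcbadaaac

w1:
  start at E
  read 'c': E → B
  read 'd': B → C
  read 'c': C → A
  read 'c': A → B
  read 'b': B → A
  read 'c': A → B
  read 'd': B → C
  read 'd': C → D
  read 'b': D → A
  read 'b': A → C
  read 'c': C → A
  read 'b': A → C
  end C, rejected
w2:
  start at E
  read 'd': E → D
  read 'd': D → A
  read 'a': A → B
  read 'c': B → E
  read 'd': E → D
  read 'd': D → A
  read 'b': A → C
  read 'a': C → C
  end C, rejected
w3:
  start at E
  read 'c': E → B
  read 'b': B → A
  read 'b': A → C
  read 'd': C → D
  read 'c': D → A
  read 'c': A → B
  read 'b': B → A
  read 'a': A → B
  read 'b': B → A
  read 'b': A → C
  read 'd': C → D
  read 'd': D → A
  end A, accepted
w4:
  start at E
  read 'd': E → D
  read 'a': D → B
  read 'c': B → E
  read 'a': E → E
  read 'a': E → E
  read 'd': E → D
  read 'c': D → A
  read 'b': A → C
  read 'a': C → C
  read 'd': C → D
  read 'a': D → B
  read 'a': B → C
  read 'a': C → C
  read 'c': C → A
  end A, accepted

2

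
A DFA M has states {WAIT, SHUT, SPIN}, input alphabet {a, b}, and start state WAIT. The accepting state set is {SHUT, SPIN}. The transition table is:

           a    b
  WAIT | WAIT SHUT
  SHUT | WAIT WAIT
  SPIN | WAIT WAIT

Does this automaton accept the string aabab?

Yes

start at WAIT
read 'a': WAIT → WAIT
read 'a': WAIT → WAIT
read 'b': WAIT → SHUT
read 'a': SHUT → WAIT
read 'b': WAIT → SHUT
End state SHUT is accepting.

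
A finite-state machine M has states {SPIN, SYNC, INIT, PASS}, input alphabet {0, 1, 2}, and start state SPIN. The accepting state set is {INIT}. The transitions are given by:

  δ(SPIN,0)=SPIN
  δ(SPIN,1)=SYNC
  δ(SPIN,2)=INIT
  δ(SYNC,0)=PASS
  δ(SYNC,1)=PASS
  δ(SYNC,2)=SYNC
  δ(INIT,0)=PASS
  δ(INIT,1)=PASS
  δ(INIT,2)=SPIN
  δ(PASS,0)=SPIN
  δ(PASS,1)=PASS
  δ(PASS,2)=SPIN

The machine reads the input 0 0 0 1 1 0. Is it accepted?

Trace: SPIN -0-> SPIN -0-> SPIN -0-> SPIN -1-> SYNC -1-> PASS -0-> SPIN
End state SPIN is not accepting.

No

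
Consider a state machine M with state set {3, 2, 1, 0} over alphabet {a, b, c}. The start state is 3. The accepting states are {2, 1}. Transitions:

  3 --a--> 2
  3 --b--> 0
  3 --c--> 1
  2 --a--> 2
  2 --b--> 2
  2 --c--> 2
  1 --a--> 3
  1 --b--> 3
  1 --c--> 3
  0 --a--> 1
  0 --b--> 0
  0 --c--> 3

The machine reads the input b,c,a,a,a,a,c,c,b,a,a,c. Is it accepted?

3 → 0 → 3 → 2 → 2 → 2 → 2 → 2 → 2 → 2 → 2 → 2 → 2
End state 2 is accepting.

Yes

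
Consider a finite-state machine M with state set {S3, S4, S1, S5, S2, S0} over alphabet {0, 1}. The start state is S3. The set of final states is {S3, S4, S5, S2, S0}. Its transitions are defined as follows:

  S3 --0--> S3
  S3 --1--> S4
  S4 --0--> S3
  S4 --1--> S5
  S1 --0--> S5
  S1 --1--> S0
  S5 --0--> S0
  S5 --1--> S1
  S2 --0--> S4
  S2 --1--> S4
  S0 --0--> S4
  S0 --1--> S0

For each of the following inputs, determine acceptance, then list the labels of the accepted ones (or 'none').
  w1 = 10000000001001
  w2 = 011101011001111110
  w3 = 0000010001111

w1: Trace: S3 -1-> S4 -0-> S3 -0-> S3 -0-> S3 -0-> S3 -0-> S3 -0-> S3 -0-> S3 -0-> S3 -0-> S3 -1-> S4 -0-> S3 -0-> S3 -1-> S4  → end S4, accepted
w2: Trace: S3 -0-> S3 -1-> S4 -1-> S5 -1-> S1 -0-> S5 -1-> S1 -0-> S5 -1-> S1 -1-> S0 -0-> S4 -0-> S3 -1-> S4 -1-> S5 -1-> S1 -1-> S0 -1-> S0 -1-> S0 -0-> S4  → end S4, accepted
w3: Trace: S3 -0-> S3 -0-> S3 -0-> S3 -0-> S3 -0-> S3 -1-> S4 -0-> S3 -0-> S3 -0-> S3 -1-> S4 -1-> S5 -1-> S1 -1-> S0  → end S0, accepted

w1, w2, w3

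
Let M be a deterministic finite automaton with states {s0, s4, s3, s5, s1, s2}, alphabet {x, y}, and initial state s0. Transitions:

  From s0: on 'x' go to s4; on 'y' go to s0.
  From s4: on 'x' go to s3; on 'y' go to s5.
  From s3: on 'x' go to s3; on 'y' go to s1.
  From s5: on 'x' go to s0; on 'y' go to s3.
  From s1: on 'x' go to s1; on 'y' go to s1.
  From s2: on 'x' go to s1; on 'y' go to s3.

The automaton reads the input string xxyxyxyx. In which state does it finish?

s1

s0 → s4 → s3 → s1 → s1 → s1 → s1 → s1 → s1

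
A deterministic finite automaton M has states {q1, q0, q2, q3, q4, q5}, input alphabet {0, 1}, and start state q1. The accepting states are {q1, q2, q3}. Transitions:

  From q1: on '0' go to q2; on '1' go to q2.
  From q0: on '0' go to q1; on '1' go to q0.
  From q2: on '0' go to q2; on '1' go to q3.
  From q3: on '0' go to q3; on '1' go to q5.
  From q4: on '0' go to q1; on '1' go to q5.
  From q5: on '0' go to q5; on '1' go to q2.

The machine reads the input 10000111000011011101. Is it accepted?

Yes

start at q1
read '1': q1 → q2
read '0': q2 → q2
read '0': q2 → q2
read '0': q2 → q2
read '0': q2 → q2
read '1': q2 → q3
read '1': q3 → q5
read '1': q5 → q2
read '0': q2 → q2
read '0': q2 → q2
read '0': q2 → q2
read '0': q2 → q2
read '1': q2 → q3
read '1': q3 → q5
read '0': q5 → q5
read '1': q5 → q2
read '1': q2 → q3
read '1': q3 → q5
read '0': q5 → q5
read '1': q5 → q2
End state q2 is accepting.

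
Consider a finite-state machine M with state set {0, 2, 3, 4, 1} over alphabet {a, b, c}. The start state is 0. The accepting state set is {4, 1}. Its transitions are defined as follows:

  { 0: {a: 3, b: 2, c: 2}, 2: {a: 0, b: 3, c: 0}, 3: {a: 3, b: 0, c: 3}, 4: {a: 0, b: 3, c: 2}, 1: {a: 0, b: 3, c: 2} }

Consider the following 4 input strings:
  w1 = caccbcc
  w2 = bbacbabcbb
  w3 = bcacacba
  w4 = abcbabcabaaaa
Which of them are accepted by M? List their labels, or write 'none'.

w1:
  start at 0
  read 'c': 0 → 2
  read 'a': 2 → 0
  read 'c': 0 → 2
  read 'c': 2 → 0
  read 'b': 0 → 2
  read 'c': 2 → 0
  read 'c': 0 → 2
  end 2, rejected
w2:
  start at 0
  read 'b': 0 → 2
  read 'b': 2 → 3
  read 'a': 3 → 3
  read 'c': 3 → 3
  read 'b': 3 → 0
  read 'a': 0 → 3
  read 'b': 3 → 0
  read 'c': 0 → 2
  read 'b': 2 → 3
  read 'b': 3 → 0
  end 0, rejected
w3:
  start at 0
  read 'b': 0 → 2
  read 'c': 2 → 0
  read 'a': 0 → 3
  read 'c': 3 → 3
  read 'a': 3 → 3
  read 'c': 3 → 3
  read 'b': 3 → 0
  read 'a': 0 → 3
  end 3, rejected
w4:
  start at 0
  read 'a': 0 → 3
  read 'b': 3 → 0
  read 'c': 0 → 2
  read 'b': 2 → 3
  read 'a': 3 → 3
  read 'b': 3 → 0
  read 'c': 0 → 2
  read 'a': 2 → 0
  read 'b': 0 → 2
  read 'a': 2 → 0
  read 'a': 0 → 3
  read 'a': 3 → 3
  read 'a': 3 → 3
  end 3, rejected

none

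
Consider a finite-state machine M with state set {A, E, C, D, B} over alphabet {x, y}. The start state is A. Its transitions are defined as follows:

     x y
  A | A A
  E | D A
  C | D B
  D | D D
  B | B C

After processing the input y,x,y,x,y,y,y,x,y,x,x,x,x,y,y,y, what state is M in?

A → A → A → A → A → A → A → A → A → A → A → A → A → A → A → A → A

A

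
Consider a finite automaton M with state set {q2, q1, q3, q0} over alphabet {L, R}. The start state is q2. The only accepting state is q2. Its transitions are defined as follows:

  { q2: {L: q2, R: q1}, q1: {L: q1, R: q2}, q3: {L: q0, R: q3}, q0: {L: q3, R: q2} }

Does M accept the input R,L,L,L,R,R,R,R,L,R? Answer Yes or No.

Yes

q2 → q1 → q1 → q1 → q1 → q2 → q1 → q2 → q1 → q1 → q2
End state q2 is accepting.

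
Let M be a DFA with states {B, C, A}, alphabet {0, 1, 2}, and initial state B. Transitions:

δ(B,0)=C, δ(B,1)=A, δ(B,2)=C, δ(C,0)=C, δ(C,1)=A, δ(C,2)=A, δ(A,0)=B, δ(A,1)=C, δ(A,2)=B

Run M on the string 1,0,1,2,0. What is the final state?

start at B
read '1': B → A
read '0': A → B
read '1': B → A
read '2': A → B
read '0': B → C

C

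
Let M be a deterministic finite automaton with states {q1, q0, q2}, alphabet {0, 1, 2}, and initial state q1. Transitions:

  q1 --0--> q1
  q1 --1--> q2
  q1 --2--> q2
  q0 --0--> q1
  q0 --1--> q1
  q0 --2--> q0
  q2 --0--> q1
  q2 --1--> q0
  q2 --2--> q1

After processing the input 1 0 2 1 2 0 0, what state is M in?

start at q1
read '1': q1 → q2
read '0': q2 → q1
read '2': q1 → q2
read '1': q2 → q0
read '2': q0 → q0
read '0': q0 → q1
read '0': q1 → q1

q1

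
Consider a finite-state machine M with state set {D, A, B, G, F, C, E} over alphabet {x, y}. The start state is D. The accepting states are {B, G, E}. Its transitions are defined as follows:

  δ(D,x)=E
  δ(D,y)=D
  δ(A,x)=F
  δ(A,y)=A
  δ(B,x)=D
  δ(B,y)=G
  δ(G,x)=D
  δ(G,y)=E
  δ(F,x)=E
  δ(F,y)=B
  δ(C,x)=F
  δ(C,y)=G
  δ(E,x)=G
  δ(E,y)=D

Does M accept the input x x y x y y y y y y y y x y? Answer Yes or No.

D → E → G → E → G → E → D → D → D → D → D → D → D → E → D
End state D is not accepting.

No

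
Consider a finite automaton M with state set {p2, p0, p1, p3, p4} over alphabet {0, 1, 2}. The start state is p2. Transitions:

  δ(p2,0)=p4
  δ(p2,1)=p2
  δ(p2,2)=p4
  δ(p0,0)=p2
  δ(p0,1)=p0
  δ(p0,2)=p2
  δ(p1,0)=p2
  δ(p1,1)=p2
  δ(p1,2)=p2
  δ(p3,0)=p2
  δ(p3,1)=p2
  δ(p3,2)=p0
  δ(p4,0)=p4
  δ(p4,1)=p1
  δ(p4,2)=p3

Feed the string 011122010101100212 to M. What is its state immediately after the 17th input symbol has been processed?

p2

p2 → p4 → p1 → p2 → p2 → p4 → p3 → p2 → p2 → p4 → p1 → p2 → p2 → p2 → p4 → p4 → p3 → p2
After 17 symbols: p2.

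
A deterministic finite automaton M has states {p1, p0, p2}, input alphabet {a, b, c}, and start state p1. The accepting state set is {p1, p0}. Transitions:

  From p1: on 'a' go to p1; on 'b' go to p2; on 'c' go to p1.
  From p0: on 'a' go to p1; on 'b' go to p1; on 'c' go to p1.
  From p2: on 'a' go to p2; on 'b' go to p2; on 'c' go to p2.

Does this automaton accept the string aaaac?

Yes

p1 → p1 → p1 → p1 → p1 → p1
End state p1 is accepting.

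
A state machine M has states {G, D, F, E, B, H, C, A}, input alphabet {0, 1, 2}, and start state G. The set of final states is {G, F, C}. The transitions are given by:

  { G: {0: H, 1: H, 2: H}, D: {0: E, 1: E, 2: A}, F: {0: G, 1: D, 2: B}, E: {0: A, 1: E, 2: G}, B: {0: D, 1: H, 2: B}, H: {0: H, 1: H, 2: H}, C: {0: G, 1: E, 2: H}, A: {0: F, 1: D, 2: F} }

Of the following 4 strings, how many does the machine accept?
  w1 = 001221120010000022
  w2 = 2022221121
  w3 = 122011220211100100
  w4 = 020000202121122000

w1:
  start at G
  read '0': G → H
  read '0': H → H
  read '1': H → H
  read '2': H → H
  read '2': H → H
  read '1': H → H
  read '1': H → H
  read '2': H → H
  read '0': H → H
  read '0': H → H
  read '1': H → H
  read '0': H → H
  read '0': H → H
  read '0': H → H
  read '0': H → H
  read '0': H → H
  read '2': H → H
  read '2': H → H
  end H, rejected
w2:
  start at G
  read '2': G → H
  read '0': H → H
  read '2': H → H
  read '2': H → H
  read '2': H → H
  read '2': H → H
  read '1': H → H
  read '1': H → H
  read '2': H → H
  read '1': H → H
  end H, rejected
w3:
  start at G
  read '1': G → H
  read '2': H → H
  read '2': H → H
  read '0': H → H
  read '1': H → H
  read '1': H → H
  read '2': H → H
  read '2': H → H
  read '0': H → H
  read '2': H → H
  read '1': H → H
  read '1': H → H
  read '1': H → H
  read '0': H → H
  read '0': H → H
  read '1': H → H
  read '0': H → H
  read '0': H → H
  end H, rejected
w4:
  start at G
  read '0': G → H
  read '2': H → H
  read '0': H → H
  read '0': H → H
  read '0': H → H
  read '0': H → H
  read '2': H → H
  read '0': H → H
  read '2': H → H
  read '1': H → H
  read '2': H → H
  read '1': H → H
  read '1': H → H
  read '2': H → H
  read '2': H → H
  read '0': H → H
  read '0': H → H
  read '0': H → H
  end H, rejected

0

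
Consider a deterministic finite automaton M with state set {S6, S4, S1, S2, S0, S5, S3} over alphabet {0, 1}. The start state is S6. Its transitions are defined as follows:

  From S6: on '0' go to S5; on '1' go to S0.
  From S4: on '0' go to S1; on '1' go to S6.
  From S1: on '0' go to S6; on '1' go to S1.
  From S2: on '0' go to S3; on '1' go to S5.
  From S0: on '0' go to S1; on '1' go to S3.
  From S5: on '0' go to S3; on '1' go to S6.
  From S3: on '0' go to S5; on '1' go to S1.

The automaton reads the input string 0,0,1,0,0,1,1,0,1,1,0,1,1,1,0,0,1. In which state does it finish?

S6

start at S6
read '0': S6 → S5
read '0': S5 → S3
read '1': S3 → S1
read '0': S1 → S6
read '0': S6 → S5
read '1': S5 → S6
read '1': S6 → S0
read '0': S0 → S1
read '1': S1 → S1
read '1': S1 → S1
read '0': S1 → S6
read '1': S6 → S0
read '1': S0 → S3
read '1': S3 → S1
read '0': S1 → S6
read '0': S6 → S5
read '1': S5 → S6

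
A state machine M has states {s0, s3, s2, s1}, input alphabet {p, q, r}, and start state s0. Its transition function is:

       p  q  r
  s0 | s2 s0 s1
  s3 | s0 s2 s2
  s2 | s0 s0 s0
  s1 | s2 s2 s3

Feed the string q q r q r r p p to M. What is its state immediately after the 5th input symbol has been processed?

s0

s0 → s0 → s0 → s1 → s2 → s0
After 5 symbols: s0.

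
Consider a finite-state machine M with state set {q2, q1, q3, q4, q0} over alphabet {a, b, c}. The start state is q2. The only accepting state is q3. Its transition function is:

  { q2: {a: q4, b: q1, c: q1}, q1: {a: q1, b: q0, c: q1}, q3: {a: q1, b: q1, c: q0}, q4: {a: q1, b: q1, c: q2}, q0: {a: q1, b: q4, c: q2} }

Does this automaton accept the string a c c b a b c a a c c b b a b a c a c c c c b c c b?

q2 → q4 → q2 → q1 → q0 → q1 → q0 → q2 → q4 → q1 → q1 → q1 → q0 → q4 → q1 → q0 → q1 → q1 → q1 → q1 → q1 → q1 → q1 → q0 → q2 → q1 → q0
End state q0 is not accepting.

No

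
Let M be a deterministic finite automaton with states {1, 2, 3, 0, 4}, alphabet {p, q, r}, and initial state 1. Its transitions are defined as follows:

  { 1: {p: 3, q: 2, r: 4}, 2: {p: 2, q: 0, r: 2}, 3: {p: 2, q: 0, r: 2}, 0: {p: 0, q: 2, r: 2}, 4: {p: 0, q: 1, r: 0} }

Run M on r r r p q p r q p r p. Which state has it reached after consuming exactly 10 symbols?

1 → 4 → 0 → 2 → 2 → 0 → 0 → 2 → 0 → 0 → 2
After 10 symbols: 2.

2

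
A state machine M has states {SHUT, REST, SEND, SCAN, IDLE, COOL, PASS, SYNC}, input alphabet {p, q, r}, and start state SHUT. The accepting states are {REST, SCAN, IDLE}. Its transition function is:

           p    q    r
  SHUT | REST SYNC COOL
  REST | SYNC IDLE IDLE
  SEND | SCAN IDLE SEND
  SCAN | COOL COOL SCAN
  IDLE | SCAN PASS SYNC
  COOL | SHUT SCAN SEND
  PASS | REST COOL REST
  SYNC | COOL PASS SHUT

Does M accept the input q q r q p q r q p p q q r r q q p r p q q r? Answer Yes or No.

Yes

start at SHUT
read 'q': SHUT → SYNC
read 'q': SYNC → PASS
read 'r': PASS → REST
read 'q': REST → IDLE
read 'p': IDLE → SCAN
read 'q': SCAN → COOL
read 'r': COOL → SEND
read 'q': SEND → IDLE
read 'p': IDLE → SCAN
read 'p': SCAN → COOL
read 'q': COOL → SCAN
read 'q': SCAN → COOL
read 'r': COOL → SEND
read 'r': SEND → SEND
read 'q': SEND → IDLE
read 'q': IDLE → PASS
read 'p': PASS → REST
read 'r': REST → IDLE
read 'p': IDLE → SCAN
read 'q': SCAN → COOL
read 'q': COOL → SCAN
read 'r': SCAN → SCAN
End state SCAN is accepting.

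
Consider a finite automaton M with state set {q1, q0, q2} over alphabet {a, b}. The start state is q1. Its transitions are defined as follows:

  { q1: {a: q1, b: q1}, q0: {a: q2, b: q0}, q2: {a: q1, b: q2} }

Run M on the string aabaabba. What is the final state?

q1

start at q1
read 'a': q1 → q1
read 'a': q1 → q1
read 'b': q1 → q1
read 'a': q1 → q1
read 'a': q1 → q1
read 'b': q1 → q1
read 'b': q1 → q1
read 'a': q1 → q1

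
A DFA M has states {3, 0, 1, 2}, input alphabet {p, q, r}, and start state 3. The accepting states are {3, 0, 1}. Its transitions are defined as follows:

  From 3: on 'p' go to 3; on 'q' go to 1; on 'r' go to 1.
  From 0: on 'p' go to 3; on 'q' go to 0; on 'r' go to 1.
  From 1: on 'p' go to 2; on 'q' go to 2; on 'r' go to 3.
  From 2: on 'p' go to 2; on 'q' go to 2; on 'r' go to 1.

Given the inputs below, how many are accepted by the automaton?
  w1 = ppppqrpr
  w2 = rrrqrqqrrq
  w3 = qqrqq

2

w1: Trace: 3 -p-> 3 -p-> 3 -p-> 3 -p-> 3 -q-> 1 -r-> 3 -p-> 3 -r-> 1  → end 1, accepted
w2: Trace: 3 -r-> 1 -r-> 3 -r-> 1 -q-> 2 -r-> 1 -q-> 2 -q-> 2 -r-> 1 -r-> 3 -q-> 1  → end 1, accepted
w3: Trace: 3 -q-> 1 -q-> 2 -r-> 1 -q-> 2 -q-> 2  → end 2, rejected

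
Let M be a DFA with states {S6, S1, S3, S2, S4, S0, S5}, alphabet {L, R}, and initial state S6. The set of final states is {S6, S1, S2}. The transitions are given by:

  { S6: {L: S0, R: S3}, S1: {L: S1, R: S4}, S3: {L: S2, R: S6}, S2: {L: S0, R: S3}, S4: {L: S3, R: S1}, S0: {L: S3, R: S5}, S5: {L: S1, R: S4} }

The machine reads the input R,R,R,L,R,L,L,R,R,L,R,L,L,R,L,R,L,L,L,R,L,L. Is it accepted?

Yes

start at S6
read 'R': S6 → S3
read 'R': S3 → S6
read 'R': S6 → S3
read 'L': S3 → S2
read 'R': S2 → S3
read 'L': S3 → S2
read 'L': S2 → S0
read 'R': S0 → S5
read 'R': S5 → S4
read 'L': S4 → S3
read 'R': S3 → S6
read 'L': S6 → S0
read 'L': S0 → S3
read 'R': S3 → S6
read 'L': S6 → S0
read 'R': S0 → S5
read 'L': S5 → S1
read 'L': S1 → S1
read 'L': S1 → S1
read 'R': S1 → S4
read 'L': S4 → S3
read 'L': S3 → S2
End state S2 is accepting.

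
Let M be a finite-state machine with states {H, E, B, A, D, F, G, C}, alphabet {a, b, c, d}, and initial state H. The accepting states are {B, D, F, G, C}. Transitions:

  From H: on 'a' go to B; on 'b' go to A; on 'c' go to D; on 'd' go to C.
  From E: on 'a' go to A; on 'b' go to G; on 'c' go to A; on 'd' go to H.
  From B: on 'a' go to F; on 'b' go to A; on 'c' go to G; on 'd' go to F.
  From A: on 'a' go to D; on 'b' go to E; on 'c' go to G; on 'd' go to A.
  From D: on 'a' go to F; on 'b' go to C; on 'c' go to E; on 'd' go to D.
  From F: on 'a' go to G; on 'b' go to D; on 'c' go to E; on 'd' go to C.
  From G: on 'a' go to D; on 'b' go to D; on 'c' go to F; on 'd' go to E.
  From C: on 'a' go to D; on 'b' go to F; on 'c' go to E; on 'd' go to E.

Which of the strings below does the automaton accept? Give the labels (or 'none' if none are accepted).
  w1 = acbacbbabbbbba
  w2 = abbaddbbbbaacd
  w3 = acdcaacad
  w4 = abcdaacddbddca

w1, w4

w1: H → B → G → D → F → E → G → D → F → D → C → F → D → C → D  → end D, accepted
w2: H → B → A → E → A → A → A → E → G → D → C → D → F → E → H  → end H, rejected
w3: H → B → G → E → A → D → F → E → A → A  → end A, rejected
w4: H → B → A → G → E → A → D → E → H → C → F → C → E → A → D  → end D, accepted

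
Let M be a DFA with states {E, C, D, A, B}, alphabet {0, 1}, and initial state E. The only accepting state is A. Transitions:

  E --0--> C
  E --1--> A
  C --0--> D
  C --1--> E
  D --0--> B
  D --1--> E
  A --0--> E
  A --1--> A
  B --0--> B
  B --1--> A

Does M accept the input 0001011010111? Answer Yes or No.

Yes

E → C → D → B → A → E → A → A → E → A → E → A → A → A
End state A is accepting.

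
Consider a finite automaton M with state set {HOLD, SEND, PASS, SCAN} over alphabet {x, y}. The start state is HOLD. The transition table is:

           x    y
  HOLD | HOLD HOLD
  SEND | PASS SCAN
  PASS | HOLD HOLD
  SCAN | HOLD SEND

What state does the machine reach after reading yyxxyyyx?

HOLD → HOLD → HOLD → HOLD → HOLD → HOLD → HOLD → HOLD → HOLD

HOLD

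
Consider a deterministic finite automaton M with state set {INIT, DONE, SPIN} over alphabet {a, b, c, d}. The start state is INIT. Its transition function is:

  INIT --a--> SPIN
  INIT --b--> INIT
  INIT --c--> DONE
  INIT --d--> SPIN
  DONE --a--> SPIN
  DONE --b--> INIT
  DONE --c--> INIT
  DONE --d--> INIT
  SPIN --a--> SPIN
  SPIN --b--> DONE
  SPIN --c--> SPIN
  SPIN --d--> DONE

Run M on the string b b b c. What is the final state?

DONE

start at INIT
read 'b': INIT → INIT
read 'b': INIT → INIT
read 'b': INIT → INIT
read 'c': INIT → DONE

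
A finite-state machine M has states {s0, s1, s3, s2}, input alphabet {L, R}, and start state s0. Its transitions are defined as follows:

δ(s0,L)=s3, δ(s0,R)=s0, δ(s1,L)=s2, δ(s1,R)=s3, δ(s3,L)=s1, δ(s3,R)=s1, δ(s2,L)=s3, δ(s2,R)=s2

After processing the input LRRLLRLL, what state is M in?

s1

s0 → s3 → s1 → s3 → s1 → s2 → s2 → s3 → s1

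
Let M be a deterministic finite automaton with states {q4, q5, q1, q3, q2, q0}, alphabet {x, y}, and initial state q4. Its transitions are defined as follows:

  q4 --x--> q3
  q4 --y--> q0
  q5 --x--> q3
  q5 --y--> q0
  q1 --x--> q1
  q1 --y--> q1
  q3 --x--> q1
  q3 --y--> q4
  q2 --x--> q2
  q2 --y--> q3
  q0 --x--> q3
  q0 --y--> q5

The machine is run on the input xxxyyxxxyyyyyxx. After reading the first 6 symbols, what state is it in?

start at q4
read 'x': q4 → q3
read 'x': q3 → q1
read 'x': q1 → q1
read 'y': q1 → q1
read 'y': q1 → q1
read 'x': q1 → q1
After 6 symbols: q1.

q1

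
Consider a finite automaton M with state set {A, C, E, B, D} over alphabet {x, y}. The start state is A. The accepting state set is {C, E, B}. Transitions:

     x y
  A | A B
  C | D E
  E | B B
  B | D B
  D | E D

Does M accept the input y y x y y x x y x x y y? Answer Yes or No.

Trace: A -y-> B -y-> B -x-> D -y-> D -y-> D -x-> E -x-> B -y-> B -x-> D -x-> E -y-> B -y-> B
End state B is accepting.

Yes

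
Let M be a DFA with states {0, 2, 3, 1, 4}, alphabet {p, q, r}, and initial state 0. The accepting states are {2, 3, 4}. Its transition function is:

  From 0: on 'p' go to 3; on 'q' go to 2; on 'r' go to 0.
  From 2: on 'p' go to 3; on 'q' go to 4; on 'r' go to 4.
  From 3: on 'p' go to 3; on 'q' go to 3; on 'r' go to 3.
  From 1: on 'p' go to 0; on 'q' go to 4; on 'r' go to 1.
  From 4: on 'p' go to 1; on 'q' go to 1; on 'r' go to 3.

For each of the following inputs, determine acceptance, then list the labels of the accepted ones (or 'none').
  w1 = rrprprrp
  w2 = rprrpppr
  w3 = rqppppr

w1, w2, w3

w1: 0 → 0 → 0 → 3 → 3 → 3 → 3 → 3 → 3  → end 3, accepted
w2: 0 → 0 → 3 → 3 → 3 → 3 → 3 → 3 → 3  → end 3, accepted
w3: 0 → 0 → 2 → 3 → 3 → 3 → 3 → 3  → end 3, accepted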